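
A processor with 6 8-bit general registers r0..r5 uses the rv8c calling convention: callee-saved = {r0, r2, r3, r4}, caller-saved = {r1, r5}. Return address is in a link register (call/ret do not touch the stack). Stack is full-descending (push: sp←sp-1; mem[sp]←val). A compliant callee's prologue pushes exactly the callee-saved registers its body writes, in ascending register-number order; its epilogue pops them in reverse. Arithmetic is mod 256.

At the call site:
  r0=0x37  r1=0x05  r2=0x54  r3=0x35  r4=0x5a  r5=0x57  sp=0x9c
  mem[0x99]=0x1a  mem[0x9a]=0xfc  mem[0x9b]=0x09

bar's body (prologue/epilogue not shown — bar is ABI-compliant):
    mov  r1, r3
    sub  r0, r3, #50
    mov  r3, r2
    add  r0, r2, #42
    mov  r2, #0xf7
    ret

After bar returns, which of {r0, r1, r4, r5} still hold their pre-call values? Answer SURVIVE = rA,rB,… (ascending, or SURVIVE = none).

prologue: push r0 -> mem[0x9b]=0x37, sp=0x9b
prologue: push r2 -> mem[0x9a]=0x54, sp=0x9a
prologue: push r3 -> mem[0x99]=0x35, sp=0x99
body[0] mov  r1, r3 -> r1=0x35
body[1] sub  r0, r3, #50 -> r0=0x03
body[2] mov  r3, r2 -> r3=0x54
body[3] add  r0, r2, #42 -> r0=0x7e
body[4] mov  r2, #0xf7 -> r2=0xf7
epilogue: pop r3=0x35, sp=0x9a
epilogue: pop r2=0x54, sp=0x9b
epilogue: pop r0=0x37, sp=0x9c
r0: callee-saved, written=True
r1: caller-saved, written=True
r4: callee-saved, written=False
r5: caller-saved, written=False

SURVIVE = r0,r4,r5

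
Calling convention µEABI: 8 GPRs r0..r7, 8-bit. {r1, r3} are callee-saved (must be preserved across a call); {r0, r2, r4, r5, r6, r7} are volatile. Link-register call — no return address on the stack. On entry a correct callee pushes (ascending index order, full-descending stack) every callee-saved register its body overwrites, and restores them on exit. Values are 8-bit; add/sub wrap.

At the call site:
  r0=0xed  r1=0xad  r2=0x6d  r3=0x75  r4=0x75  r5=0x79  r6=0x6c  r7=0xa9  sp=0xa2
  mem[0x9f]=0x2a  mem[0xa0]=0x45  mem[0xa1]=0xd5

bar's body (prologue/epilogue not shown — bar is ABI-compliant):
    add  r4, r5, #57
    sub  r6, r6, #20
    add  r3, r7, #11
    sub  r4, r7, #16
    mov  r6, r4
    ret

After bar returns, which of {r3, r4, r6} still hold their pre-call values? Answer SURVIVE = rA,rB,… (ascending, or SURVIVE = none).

prologue: push r3 -> mem[0xa1]=0x75, sp=0xa1
body[0] add  r4, r5, #57 -> r4=0xb2
body[1] sub  r6, r6, #20 -> r6=0x58
body[2] add  r3, r7, #11 -> r3=0xb4
body[3] sub  r4, r7, #16 -> r4=0x99
body[4] mov  r6, r4 -> r6=0x99
epilogue: pop r3=0x75, sp=0xa2
r3: callee-saved, written=True
r4: caller-saved, written=True
r6: caller-saved, written=True

SURVIVE = r3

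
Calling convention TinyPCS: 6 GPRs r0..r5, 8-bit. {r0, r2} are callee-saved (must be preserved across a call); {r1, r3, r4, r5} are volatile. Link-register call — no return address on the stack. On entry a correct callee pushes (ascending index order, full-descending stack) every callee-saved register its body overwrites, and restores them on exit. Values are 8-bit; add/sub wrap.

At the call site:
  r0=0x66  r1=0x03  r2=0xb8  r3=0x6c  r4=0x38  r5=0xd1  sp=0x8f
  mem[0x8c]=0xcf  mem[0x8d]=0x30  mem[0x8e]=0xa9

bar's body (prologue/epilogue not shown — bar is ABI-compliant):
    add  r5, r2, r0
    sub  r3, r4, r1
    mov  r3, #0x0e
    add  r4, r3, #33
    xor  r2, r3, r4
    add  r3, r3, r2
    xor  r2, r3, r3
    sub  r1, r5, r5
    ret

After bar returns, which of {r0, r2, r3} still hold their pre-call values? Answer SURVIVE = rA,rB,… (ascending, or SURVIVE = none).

prologue: push r2 → mem[0x8e]=0xb8, sp=0x8e
body[0] add  r5, r2, r0 → r5=0x1e
body[1] sub  r3, r4, r1 → r3=0x35
body[2] mov  r3, #0x0e → r3=0x0e
body[3] add  r4, r3, #33 → r4=0x2f
body[4] xor  r2, r3, r4 → r2=0x21
body[5] add  r3, r3, r2 → r3=0x2f
body[6] xor  r2, r3, r3 → r2=0x00
body[7] sub  r1, r5, r5 → r1=0x00
epilogue: pop r2=0xb8, sp=0x8f
r0: callee-saved, written=False
r2: callee-saved, written=True
r3: caller-saved, written=True

SURVIVE = r0,r2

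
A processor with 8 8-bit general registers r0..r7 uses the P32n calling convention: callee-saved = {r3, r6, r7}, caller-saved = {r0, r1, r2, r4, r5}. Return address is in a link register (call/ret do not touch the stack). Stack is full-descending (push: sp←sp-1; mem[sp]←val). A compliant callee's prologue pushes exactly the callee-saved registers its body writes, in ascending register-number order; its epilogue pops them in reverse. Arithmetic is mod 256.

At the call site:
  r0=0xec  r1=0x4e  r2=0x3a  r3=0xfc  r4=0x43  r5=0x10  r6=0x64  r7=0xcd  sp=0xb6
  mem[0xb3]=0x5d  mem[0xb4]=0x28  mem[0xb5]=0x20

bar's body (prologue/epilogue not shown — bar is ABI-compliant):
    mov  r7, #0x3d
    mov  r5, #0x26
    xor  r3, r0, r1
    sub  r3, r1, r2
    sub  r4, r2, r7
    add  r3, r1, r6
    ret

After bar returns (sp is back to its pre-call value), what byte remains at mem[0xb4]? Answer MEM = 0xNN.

MEM = 0xcd

prologue: push r3 → mem[0xb5]=0xfc, sp=0xb5
prologue: push r7 → mem[0xb4]=0xcd, sp=0xb4
body[0] mov  r7, #0x3d → r7=0x3d
body[1] mov  r5, #0x26 → r5=0x26
body[2] xor  r3, r0, r1 → r3=0xa2
body[3] sub  r3, r1, r2 → r3=0x14
body[4] sub  r4, r2, r7 → r4=0xfd
body[5] add  r3, r1, r6 → r3=0xb2
epilogue: pop r7=0xcd, sp=0xb5
epilogue: pop r3=0xfc, sp=0xb6
prologue pushed ['r3', 'r7'] at ['0xb5', '0xb4']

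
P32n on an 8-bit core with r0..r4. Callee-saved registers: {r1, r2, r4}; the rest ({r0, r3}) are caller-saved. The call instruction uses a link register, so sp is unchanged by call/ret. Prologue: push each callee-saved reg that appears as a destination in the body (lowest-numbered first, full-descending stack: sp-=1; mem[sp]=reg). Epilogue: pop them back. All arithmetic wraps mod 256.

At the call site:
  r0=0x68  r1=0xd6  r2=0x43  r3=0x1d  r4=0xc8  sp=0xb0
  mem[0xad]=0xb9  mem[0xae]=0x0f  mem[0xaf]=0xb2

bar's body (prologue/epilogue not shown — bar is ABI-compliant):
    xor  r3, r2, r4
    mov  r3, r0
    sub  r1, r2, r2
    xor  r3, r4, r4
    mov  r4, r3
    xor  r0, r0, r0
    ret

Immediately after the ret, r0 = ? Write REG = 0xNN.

prologue: push r1 → mem[0xaf]=0xd6, sp=0xaf
prologue: push r4 → mem[0xae]=0xc8, sp=0xae
body[0] xor  r3, r2, r4 → r3=0x8b
body[1] mov  r3, r0 → r3=0x68
body[2] sub  r1, r2, r2 → r1=0x00
body[3] xor  r3, r4, r4 → r3=0x00
body[4] mov  r4, r3 → r4=0x00
body[5] xor  r0, r0, r0 → r0=0x00
epilogue: pop r4=0xc8, sp=0xaf
epilogue: pop r1=0xd6, sp=0xb0
r0 is caller-saved → body value

REG = 0x00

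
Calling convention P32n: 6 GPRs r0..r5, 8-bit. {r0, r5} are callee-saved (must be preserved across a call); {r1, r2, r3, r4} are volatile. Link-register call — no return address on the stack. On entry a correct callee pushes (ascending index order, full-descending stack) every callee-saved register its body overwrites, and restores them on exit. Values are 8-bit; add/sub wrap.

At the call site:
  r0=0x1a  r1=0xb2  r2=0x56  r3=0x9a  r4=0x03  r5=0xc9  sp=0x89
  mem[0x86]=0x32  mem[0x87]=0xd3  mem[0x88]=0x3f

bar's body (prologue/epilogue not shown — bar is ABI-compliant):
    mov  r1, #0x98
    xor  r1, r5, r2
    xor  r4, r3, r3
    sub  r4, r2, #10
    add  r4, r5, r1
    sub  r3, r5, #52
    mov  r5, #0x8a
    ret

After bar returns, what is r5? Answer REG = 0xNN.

REG = 0xc9

prologue: push r5 → mem[0x88]=0xc9, sp=0x88
body[0] mov  r1, #0x98 → r1=0x98
body[1] xor  r1, r5, r2 → r1=0x9f
body[2] xor  r4, r3, r3 → r4=0x00
body[3] sub  r4, r2, #10 → r4=0x4c
body[4] add  r4, r5, r1 → r4=0x68
body[5] sub  r3, r5, #52 → r3=0x95
body[6] mov  r5, #0x8a → r5=0x8a
epilogue: pop r5=0xc9, sp=0x89
r5 is callee-saved → restored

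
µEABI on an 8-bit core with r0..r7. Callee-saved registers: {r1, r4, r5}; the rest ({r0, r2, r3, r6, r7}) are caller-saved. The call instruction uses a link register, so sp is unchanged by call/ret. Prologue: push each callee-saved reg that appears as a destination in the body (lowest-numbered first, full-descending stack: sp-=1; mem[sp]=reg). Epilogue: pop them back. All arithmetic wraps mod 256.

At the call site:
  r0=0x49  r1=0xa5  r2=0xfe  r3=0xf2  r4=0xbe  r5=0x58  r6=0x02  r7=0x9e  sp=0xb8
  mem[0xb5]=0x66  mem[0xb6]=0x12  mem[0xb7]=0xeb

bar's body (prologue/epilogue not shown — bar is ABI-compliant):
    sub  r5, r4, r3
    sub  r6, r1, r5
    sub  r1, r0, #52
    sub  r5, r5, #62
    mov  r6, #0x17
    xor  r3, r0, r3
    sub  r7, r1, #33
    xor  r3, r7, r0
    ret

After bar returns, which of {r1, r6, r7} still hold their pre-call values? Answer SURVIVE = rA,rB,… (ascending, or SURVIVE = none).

SURVIVE = r1

prologue: push r1 -> mem[0xb7]=0xa5, sp=0xb7
prologue: push r5 -> mem[0xb6]=0x58, sp=0xb6
body[0] sub  r5, r4, r3 -> r5=0xcc
body[1] sub  r6, r1, r5 -> r6=0xd9
body[2] sub  r1, r0, #52 -> r1=0x15
body[3] sub  r5, r5, #62 -> r5=0x8e
body[4] mov  r6, #0x17 -> r6=0x17
body[5] xor  r3, r0, r3 -> r3=0xbb
body[6] sub  r7, r1, #33 -> r7=0xf4
body[7] xor  r3, r7, r0 -> r3=0xbd
epilogue: pop r5=0x58, sp=0xb7
epilogue: pop r1=0xa5, sp=0xb8
r1: callee-saved, written=True
r6: caller-saved, written=True
r7: caller-saved, written=True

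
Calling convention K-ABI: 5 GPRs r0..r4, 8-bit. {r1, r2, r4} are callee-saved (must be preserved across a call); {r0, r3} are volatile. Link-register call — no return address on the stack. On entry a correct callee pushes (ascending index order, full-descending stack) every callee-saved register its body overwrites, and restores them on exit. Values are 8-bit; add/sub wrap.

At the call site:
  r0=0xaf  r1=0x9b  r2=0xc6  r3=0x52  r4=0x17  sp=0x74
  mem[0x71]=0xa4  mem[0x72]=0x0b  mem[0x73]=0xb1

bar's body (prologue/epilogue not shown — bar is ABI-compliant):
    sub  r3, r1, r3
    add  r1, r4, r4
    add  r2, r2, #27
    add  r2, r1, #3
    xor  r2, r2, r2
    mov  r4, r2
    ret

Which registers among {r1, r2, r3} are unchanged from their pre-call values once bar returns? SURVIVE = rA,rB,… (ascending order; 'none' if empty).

prologue: push r1 -> mem[0x73]=0x9b, sp=0x73
prologue: push r2 -> mem[0x72]=0xc6, sp=0x72
prologue: push r4 -> mem[0x71]=0x17, sp=0x71
body[0] sub  r3, r1, r3 -> r3=0x49
body[1] add  r1, r4, r4 -> r1=0x2e
body[2] add  r2, r2, #27 -> r2=0xe1
body[3] add  r2, r1, #3 -> r2=0x31
body[4] xor  r2, r2, r2 -> r2=0x00
body[5] mov  r4, r2 -> r4=0x00
epilogue: pop r4=0x17, sp=0x72
epilogue: pop r2=0xc6, sp=0x73
epilogue: pop r1=0x9b, sp=0x74
r1: callee-saved, written=True
r2: callee-saved, written=True
r3: caller-saved, written=True

SURVIVE = r1,r2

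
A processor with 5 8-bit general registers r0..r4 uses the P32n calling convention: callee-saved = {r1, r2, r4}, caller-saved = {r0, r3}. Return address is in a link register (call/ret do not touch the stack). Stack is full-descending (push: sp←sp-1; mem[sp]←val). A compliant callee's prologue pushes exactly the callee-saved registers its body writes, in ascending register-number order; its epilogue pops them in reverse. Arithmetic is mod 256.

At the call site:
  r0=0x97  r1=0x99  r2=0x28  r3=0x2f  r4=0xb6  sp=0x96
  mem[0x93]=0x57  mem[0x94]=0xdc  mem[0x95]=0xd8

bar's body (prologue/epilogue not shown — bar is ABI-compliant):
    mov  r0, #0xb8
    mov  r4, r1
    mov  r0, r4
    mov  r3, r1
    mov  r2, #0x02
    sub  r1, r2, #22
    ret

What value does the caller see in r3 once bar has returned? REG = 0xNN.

prologue: push r1 → mem[0x95]=0x99, sp=0x95
prologue: push r2 → mem[0x94]=0x28, sp=0x94
prologue: push r4 → mem[0x93]=0xb6, sp=0x93
body[0] mov  r0, #0xb8 → r0=0xb8
body[1] mov  r4, r1 → r4=0x99
body[2] mov  r0, r4 → r0=0x99
body[3] mov  r3, r1 → r3=0x99
body[4] mov  r2, #0x02 → r2=0x02
body[5] sub  r1, r2, #22 → r1=0xec
epilogue: pop r4=0xb6, sp=0x94
epilogue: pop r2=0x28, sp=0x95
epilogue: pop r1=0x99, sp=0x96
r3 is caller-saved → body value

REG = 0x99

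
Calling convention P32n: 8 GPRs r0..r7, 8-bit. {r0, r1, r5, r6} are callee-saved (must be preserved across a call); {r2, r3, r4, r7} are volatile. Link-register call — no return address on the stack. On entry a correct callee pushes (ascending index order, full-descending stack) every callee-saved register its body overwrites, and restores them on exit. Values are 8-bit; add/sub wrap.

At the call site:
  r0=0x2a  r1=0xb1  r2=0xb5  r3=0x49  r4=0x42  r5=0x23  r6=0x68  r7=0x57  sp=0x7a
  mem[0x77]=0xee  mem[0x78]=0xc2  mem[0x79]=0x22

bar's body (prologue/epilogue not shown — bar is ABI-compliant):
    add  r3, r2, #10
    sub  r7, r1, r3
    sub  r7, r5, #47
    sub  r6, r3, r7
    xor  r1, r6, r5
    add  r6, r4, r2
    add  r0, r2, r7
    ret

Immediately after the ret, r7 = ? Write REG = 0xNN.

prologue: push r0 → mem[0x79]=0x2a, sp=0x79
prologue: push r1 → mem[0x78]=0xb1, sp=0x78
prologue: push r6 → mem[0x77]=0x68, sp=0x77
body[0] add  r3, r2, #10 → r3=0xbf
body[1] sub  r7, r1, r3 → r7=0xf2
body[2] sub  r7, r5, #47 → r7=0xf4
body[3] sub  r6, r3, r7 → r6=0xcb
body[4] xor  r1, r6, r5 → r1=0xe8
body[5] add  r6, r4, r2 → r6=0xf7
body[6] add  r0, r2, r7 → r0=0xa9
epilogue: pop r6=0x68, sp=0x78
epilogue: pop r1=0xb1, sp=0x79
epilogue: pop r0=0x2a, sp=0x7a
r7 is caller-saved → body value

REG = 0xf4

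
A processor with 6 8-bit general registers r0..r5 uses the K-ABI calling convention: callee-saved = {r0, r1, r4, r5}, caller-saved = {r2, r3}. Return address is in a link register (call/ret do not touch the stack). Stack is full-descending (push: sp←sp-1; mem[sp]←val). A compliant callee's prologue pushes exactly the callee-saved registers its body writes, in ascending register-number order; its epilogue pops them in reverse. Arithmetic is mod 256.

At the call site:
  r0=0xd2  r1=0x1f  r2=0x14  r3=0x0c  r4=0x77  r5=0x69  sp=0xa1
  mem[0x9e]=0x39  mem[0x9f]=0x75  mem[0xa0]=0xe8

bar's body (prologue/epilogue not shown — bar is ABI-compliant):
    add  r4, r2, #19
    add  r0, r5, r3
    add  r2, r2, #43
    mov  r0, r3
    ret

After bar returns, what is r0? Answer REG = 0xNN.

prologue: push r0 -> mem[0xa0]=0xd2, sp=0xa0
prologue: push r4 -> mem[0x9f]=0x77, sp=0x9f
body[0] add  r4, r2, #19 -> r4=0x27
body[1] add  r0, r5, r3 -> r0=0x75
body[2] add  r2, r2, #43 -> r2=0x3f
body[3] mov  r0, r3 -> r0=0x0c
epilogue: pop r4=0x77, sp=0xa0
epilogue: pop r0=0xd2, sp=0xa1
r0 is callee-saved -> restored

REG = 0xd2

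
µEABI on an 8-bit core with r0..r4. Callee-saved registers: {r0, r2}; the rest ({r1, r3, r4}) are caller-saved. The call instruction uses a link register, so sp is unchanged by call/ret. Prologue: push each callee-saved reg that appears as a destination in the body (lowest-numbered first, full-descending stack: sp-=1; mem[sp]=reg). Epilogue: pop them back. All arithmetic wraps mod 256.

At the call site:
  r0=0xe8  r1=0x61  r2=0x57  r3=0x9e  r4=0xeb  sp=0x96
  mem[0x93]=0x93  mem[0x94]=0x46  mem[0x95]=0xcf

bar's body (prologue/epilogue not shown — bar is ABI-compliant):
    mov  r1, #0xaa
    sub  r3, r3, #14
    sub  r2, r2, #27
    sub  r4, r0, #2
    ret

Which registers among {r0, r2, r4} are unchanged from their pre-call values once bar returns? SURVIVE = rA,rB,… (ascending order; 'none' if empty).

prologue: push r2 → mem[0x95]=0x57, sp=0x95
body[0] mov  r1, #0xaa → r1=0xaa
body[1] sub  r3, r3, #14 → r3=0x90
body[2] sub  r2, r2, #27 → r2=0x3c
body[3] sub  r4, r0, #2 → r4=0xe6
epilogue: pop r2=0x57, sp=0x96
r0: callee-saved, written=False
r2: callee-saved, written=True
r4: caller-saved, written=True

SURVIVE = r0,r2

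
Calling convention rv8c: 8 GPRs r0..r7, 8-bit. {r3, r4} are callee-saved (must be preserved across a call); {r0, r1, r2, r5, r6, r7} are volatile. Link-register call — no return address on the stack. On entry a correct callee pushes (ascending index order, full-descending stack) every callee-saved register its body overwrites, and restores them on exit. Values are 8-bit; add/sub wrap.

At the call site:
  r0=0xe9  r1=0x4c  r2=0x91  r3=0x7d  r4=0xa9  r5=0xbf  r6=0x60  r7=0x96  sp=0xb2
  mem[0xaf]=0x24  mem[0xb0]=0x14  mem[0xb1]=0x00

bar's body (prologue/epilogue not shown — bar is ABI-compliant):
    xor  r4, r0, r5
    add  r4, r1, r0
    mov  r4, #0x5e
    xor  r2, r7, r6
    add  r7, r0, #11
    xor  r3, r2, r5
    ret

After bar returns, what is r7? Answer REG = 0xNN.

REG = 0xf4

prologue: push r3 → mem[0xb1]=0x7d, sp=0xb1
prologue: push r4 → mem[0xb0]=0xa9, sp=0xb0
body[0] xor  r4, r0, r5 → r4=0x56
body[1] add  r4, r1, r0 → r4=0x35
body[2] mov  r4, #0x5e → r4=0x5e
body[3] xor  r2, r7, r6 → r2=0xf6
body[4] add  r7, r0, #11 → r7=0xf4
body[5] xor  r3, r2, r5 → r3=0x49
epilogue: pop r4=0xa9, sp=0xb1
epilogue: pop r3=0x7d, sp=0xb2
r7 is caller-saved → body value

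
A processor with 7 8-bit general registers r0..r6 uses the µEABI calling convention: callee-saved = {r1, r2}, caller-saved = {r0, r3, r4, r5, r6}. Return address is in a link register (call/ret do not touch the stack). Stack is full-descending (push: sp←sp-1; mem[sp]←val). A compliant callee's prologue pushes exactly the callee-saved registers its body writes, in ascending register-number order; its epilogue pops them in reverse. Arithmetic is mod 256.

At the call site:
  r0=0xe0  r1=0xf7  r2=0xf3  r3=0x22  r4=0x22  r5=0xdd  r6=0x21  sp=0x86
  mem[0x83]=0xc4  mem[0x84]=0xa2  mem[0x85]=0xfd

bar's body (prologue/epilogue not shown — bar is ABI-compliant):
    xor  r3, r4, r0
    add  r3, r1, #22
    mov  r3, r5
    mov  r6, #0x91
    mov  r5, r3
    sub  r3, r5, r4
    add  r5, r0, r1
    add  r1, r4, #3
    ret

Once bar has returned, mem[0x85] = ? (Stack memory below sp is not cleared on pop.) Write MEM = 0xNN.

prologue: push r1 -> mem[0x85]=0xf7, sp=0x85
body[0] xor  r3, r4, r0 -> r3=0xc2
body[1] add  r3, r1, #22 -> r3=0x0d
body[2] mov  r3, r5 -> r3=0xdd
body[3] mov  r6, #0x91 -> r6=0x91
body[4] mov  r5, r3 -> r5=0xdd
body[5] sub  r3, r5, r4 -> r3=0xbb
body[6] add  r5, r0, r1 -> r5=0xd7
body[7] add  r1, r4, #3 -> r1=0x25
epilogue: pop r1=0xf7, sp=0x86
prologue pushed ['r1'] at ['0x85']

MEM = 0xf7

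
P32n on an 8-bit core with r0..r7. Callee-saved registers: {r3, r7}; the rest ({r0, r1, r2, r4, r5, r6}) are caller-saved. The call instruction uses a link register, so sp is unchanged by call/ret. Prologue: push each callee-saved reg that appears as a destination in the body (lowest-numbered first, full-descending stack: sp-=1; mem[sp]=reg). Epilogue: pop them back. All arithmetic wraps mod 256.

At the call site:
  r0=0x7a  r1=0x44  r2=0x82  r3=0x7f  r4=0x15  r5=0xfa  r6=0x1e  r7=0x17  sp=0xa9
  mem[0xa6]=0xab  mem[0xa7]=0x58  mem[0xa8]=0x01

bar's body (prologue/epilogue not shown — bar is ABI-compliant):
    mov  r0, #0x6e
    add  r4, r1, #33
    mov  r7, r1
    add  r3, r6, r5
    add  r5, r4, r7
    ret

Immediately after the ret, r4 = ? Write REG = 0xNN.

REG = 0x65

prologue: push r3 -> mem[0xa8]=0x7f, sp=0xa8
prologue: push r7 -> mem[0xa7]=0x17, sp=0xa7
body[0] mov  r0, #0x6e -> r0=0x6e
body[1] add  r4, r1, #33 -> r4=0x65
body[2] mov  r7, r1 -> r7=0x44
body[3] add  r3, r6, r5 -> r3=0x18
body[4] add  r5, r4, r7 -> r5=0xa9
epilogue: pop r7=0x17, sp=0xa8
epilogue: pop r3=0x7f, sp=0xa9
r4 is caller-saved -> body value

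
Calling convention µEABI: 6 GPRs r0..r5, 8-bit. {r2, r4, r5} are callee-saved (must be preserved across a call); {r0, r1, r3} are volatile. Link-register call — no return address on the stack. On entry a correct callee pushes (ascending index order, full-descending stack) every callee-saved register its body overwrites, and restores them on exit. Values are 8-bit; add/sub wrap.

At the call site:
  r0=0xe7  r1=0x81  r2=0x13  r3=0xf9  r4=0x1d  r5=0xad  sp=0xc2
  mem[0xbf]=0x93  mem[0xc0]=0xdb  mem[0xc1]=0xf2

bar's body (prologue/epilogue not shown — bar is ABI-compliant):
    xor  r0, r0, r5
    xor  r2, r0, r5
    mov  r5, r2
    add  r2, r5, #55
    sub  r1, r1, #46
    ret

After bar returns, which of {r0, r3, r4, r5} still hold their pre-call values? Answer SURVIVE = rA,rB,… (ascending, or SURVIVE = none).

SURVIVE = r3,r4,r5

prologue: push r2 -> mem[0xc1]=0x13, sp=0xc1
prologue: push r5 -> mem[0xc0]=0xad, sp=0xc0
body[0] xor  r0, r0, r5 -> r0=0x4a
body[1] xor  r2, r0, r5 -> r2=0xe7
body[2] mov  r5, r2 -> r5=0xe7
body[3] add  r2, r5, #55 -> r2=0x1e
body[4] sub  r1, r1, #46 -> r1=0x53
epilogue: pop r5=0xad, sp=0xc1
epilogue: pop r2=0x13, sp=0xc2
r0: caller-saved, written=True
r3: caller-saved, written=False
r4: callee-saved, written=False
r5: callee-saved, written=True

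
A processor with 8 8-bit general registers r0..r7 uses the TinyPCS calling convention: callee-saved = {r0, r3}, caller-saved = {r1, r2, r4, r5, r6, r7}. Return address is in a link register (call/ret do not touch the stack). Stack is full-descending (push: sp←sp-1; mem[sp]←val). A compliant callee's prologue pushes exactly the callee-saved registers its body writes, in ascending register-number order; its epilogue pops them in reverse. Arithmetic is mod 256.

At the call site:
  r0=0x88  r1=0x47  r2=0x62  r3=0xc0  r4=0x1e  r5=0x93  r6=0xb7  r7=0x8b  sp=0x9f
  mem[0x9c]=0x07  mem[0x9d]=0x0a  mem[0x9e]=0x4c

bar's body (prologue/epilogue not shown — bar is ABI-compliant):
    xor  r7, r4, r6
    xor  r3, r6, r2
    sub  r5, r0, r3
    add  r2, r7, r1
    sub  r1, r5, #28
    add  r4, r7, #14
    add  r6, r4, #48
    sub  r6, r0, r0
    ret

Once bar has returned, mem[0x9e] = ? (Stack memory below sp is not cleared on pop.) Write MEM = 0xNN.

prologue: push r3 → mem[0x9e]=0xc0, sp=0x9e
body[0] xor  r7, r4, r6 → r7=0xa9
body[1] xor  r3, r6, r2 → r3=0xd5
body[2] sub  r5, r0, r3 → r5=0xb3
body[3] add  r2, r7, r1 → r2=0xf0
body[4] sub  r1, r5, #28 → r1=0x97
body[5] add  r4, r7, #14 → r4=0xb7
body[6] add  r6, r4, #48 → r6=0xe7
body[7] sub  r6, r0, r0 → r6=0x00
epilogue: pop r3=0xc0, sp=0x9f
prologue pushed ['r3'] at ['0x9e']

MEM = 0xc0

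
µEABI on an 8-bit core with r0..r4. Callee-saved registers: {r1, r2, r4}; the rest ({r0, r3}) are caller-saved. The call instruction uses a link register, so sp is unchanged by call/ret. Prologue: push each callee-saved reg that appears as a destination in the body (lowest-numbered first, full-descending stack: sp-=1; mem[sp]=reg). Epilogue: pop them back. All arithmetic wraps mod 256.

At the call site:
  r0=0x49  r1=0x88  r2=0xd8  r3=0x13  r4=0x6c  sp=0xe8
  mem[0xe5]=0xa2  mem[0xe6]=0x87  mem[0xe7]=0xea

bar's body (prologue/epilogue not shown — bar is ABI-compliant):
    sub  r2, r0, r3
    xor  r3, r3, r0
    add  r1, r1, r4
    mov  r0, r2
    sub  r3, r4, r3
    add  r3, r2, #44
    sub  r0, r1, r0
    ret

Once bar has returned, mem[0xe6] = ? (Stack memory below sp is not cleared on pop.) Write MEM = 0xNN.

MEM = 0xd8

prologue: push r1 -> mem[0xe7]=0x88, sp=0xe7
prologue: push r2 -> mem[0xe6]=0xd8, sp=0xe6
body[0] sub  r2, r0, r3 -> r2=0x36
body[1] xor  r3, r3, r0 -> r3=0x5a
body[2] add  r1, r1, r4 -> r1=0xf4
body[3] mov  r0, r2 -> r0=0x36
body[4] sub  r3, r4, r3 -> r3=0x12
body[5] add  r3, r2, #44 -> r3=0x62
body[6] sub  r0, r1, r0 -> r0=0xbe
epilogue: pop r2=0xd8, sp=0xe7
epilogue: pop r1=0x88, sp=0xe8
prologue pushed ['r1', 'r2'] at ['0xe7', '0xe6']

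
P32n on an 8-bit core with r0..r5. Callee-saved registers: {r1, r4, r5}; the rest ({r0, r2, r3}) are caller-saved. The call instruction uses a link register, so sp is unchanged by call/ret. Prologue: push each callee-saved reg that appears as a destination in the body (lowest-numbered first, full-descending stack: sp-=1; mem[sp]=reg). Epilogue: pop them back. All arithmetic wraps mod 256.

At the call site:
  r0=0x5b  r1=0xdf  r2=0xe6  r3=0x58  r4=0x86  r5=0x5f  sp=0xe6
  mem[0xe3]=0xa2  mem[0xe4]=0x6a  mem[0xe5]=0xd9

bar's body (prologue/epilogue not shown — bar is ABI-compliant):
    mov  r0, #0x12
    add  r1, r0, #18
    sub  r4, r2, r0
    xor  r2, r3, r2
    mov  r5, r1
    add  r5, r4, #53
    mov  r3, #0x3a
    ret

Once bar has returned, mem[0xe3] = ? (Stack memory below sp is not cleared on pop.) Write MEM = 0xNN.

MEM = 0x5f

prologue: push r1 -> mem[0xe5]=0xdf, sp=0xe5
prologue: push r4 -> mem[0xe4]=0x86, sp=0xe4
prologue: push r5 -> mem[0xe3]=0x5f, sp=0xe3
body[0] mov  r0, #0x12 -> r0=0x12
body[1] add  r1, r0, #18 -> r1=0x24
body[2] sub  r4, r2, r0 -> r4=0xd4
body[3] xor  r2, r3, r2 -> r2=0xbe
body[4] mov  r5, r1 -> r5=0x24
body[5] add  r5, r4, #53 -> r5=0x09
body[6] mov  r3, #0x3a -> r3=0x3a
epilogue: pop r5=0x5f, sp=0xe4
epilogue: pop r4=0x86, sp=0xe5
epilogue: pop r1=0xdf, sp=0xe6
prologue pushed ['r1', 'r4', 'r5'] at ['0xe5', '0xe4', '0xe3']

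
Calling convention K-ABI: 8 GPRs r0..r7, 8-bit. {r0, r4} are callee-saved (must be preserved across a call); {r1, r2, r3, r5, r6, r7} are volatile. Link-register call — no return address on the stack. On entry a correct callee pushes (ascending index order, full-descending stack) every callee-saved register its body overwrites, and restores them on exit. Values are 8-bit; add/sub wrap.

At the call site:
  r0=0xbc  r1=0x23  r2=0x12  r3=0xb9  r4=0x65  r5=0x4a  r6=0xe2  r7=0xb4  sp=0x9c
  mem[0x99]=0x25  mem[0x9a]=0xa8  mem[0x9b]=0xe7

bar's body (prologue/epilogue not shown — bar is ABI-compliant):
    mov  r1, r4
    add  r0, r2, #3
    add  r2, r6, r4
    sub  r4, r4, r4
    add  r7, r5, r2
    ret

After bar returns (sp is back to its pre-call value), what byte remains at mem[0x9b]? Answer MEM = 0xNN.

MEM = 0xbc

prologue: push r0 → mem[0x9b]=0xbc, sp=0x9b
prologue: push r4 → mem[0x9a]=0x65, sp=0x9a
body[0] mov  r1, r4 → r1=0x65
body[1] add  r0, r2, #3 → r0=0x15
body[2] add  r2, r6, r4 → r2=0x47
body[3] sub  r4, r4, r4 → r4=0x00
body[4] add  r7, r5, r2 → r7=0x91
epilogue: pop r4=0x65, sp=0x9b
epilogue: pop r0=0xbc, sp=0x9c
prologue pushed ['r0', 'r4'] at ['0x9b', '0x9a']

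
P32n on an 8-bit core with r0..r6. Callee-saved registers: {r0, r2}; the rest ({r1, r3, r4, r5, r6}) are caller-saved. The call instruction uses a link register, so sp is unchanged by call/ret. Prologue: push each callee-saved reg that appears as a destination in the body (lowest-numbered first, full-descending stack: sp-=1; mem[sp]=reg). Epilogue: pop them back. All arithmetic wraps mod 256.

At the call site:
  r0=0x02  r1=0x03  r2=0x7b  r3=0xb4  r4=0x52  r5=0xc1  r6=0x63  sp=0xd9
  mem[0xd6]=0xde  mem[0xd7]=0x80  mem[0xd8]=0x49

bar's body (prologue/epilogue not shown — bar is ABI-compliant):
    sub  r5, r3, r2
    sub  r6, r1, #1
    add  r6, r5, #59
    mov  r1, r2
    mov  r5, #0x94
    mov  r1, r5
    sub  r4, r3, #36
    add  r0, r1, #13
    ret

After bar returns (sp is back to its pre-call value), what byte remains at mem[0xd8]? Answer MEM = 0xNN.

MEM = 0x02

prologue: push r0 -> mem[0xd8]=0x02, sp=0xd8
body[0] sub  r5, r3, r2 -> r5=0x39
body[1] sub  r6, r1, #1 -> r6=0x02
body[2] add  r6, r5, #59 -> r6=0x74
body[3] mov  r1, r2 -> r1=0x7b
body[4] mov  r5, #0x94 -> r5=0x94
body[5] mov  r1, r5 -> r1=0x94
body[6] sub  r4, r3, #36 -> r4=0x90
body[7] add  r0, r1, #13 -> r0=0xa1
epilogue: pop r0=0x02, sp=0xd9
prologue pushed ['r0'] at ['0xd8']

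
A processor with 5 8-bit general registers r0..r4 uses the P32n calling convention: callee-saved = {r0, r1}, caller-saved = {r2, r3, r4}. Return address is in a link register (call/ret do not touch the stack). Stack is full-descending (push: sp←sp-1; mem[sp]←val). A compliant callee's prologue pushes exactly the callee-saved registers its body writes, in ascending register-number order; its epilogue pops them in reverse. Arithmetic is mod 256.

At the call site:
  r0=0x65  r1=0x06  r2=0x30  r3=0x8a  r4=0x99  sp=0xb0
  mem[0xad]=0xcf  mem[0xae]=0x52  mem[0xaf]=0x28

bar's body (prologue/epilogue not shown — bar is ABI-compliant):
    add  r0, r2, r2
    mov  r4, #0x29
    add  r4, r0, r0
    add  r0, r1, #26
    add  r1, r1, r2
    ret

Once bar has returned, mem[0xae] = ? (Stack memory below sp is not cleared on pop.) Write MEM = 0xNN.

MEM = 0x06

prologue: push r0 -> mem[0xaf]=0x65, sp=0xaf
prologue: push r1 -> mem[0xae]=0x06, sp=0xae
body[0] add  r0, r2, r2 -> r0=0x60
body[1] mov  r4, #0x29 -> r4=0x29
body[2] add  r4, r0, r0 -> r4=0xc0
body[3] add  r0, r1, #26 -> r0=0x20
body[4] add  r1, r1, r2 -> r1=0x36
epilogue: pop r1=0x06, sp=0xaf
epilogue: pop r0=0x65, sp=0xb0
prologue pushed ['r0', 'r1'] at ['0xaf', '0xae']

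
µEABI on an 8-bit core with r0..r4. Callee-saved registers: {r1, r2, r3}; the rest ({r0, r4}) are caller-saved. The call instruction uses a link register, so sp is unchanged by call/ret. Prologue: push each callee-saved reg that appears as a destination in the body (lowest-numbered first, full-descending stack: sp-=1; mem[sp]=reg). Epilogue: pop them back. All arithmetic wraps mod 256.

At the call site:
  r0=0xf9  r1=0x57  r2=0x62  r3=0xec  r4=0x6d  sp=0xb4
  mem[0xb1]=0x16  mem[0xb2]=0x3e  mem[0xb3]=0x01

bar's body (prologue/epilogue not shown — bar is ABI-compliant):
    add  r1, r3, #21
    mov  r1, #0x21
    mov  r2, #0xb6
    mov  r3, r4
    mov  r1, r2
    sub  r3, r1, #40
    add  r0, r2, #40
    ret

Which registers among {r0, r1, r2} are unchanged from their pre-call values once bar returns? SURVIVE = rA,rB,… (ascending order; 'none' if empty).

prologue: push r1 → mem[0xb3]=0x57, sp=0xb3
prologue: push r2 → mem[0xb2]=0x62, sp=0xb2
prologue: push r3 → mem[0xb1]=0xec, sp=0xb1
body[0] add  r1, r3, #21 → r1=0x01
body[1] mov  r1, #0x21 → r1=0x21
body[2] mov  r2, #0xb6 → r2=0xb6
body[3] mov  r3, r4 → r3=0x6d
body[4] mov  r1, r2 → r1=0xb6
body[5] sub  r3, r1, #40 → r3=0x8e
body[6] add  r0, r2, #40 → r0=0xde
epilogue: pop r3=0xec, sp=0xb2
epilogue: pop r2=0x62, sp=0xb3
epilogue: pop r1=0x57, sp=0xb4
r0: caller-saved, written=True
r1: callee-saved, written=True
r2: callee-saved, written=True

SURVIVE = r1,r2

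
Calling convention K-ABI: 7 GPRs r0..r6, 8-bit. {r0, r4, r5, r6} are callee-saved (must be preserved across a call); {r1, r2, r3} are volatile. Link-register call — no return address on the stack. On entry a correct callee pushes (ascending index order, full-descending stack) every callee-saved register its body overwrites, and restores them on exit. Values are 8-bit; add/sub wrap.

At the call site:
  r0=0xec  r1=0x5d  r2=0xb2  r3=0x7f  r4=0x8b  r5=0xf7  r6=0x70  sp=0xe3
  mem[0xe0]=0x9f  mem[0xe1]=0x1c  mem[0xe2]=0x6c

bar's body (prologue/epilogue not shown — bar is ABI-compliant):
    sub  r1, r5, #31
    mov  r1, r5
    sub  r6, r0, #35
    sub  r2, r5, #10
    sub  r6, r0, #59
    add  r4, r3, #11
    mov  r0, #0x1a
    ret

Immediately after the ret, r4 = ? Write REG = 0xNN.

REG = 0x8b

prologue: push r0 → mem[0xe2]=0xec, sp=0xe2
prologue: push r4 → mem[0xe1]=0x8b, sp=0xe1
prologue: push r6 → mem[0xe0]=0x70, sp=0xe0
body[0] sub  r1, r5, #31 → r1=0xd8
body[1] mov  r1, r5 → r1=0xf7
body[2] sub  r6, r0, #35 → r6=0xc9
body[3] sub  r2, r5, #10 → r2=0xed
body[4] sub  r6, r0, #59 → r6=0xb1
body[5] add  r4, r3, #11 → r4=0x8a
body[6] mov  r0, #0x1a → r0=0x1a
epilogue: pop r6=0x70, sp=0xe1
epilogue: pop r4=0x8b, sp=0xe2
epilogue: pop r0=0xec, sp=0xe3
r4 is callee-saved → restored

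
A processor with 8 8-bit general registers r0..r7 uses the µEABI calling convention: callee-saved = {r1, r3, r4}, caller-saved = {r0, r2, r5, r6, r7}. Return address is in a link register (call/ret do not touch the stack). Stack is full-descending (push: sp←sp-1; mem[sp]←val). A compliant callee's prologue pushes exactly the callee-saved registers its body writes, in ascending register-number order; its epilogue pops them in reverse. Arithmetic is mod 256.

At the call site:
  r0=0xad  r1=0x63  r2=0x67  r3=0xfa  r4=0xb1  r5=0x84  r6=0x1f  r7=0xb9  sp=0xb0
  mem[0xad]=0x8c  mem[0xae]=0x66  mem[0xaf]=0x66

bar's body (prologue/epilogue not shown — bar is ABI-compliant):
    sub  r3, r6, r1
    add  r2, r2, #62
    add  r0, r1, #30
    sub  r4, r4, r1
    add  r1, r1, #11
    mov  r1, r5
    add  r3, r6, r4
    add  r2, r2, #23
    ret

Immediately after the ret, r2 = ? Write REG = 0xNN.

prologue: push r1 -> mem[0xaf]=0x63, sp=0xaf
prologue: push r3 -> mem[0xae]=0xfa, sp=0xae
prologue: push r4 -> mem[0xad]=0xb1, sp=0xad
body[0] sub  r3, r6, r1 -> r3=0xbc
body[1] add  r2, r2, #62 -> r2=0xa5
body[2] add  r0, r1, #30 -> r0=0x81
body[3] sub  r4, r4, r1 -> r4=0x4e
body[4] add  r1, r1, #11 -> r1=0x6e
body[5] mov  r1, r5 -> r1=0x84
body[6] add  r3, r6, r4 -> r3=0x6d
body[7] add  r2, r2, #23 -> r2=0xbc
epilogue: pop r4=0xb1, sp=0xae
epilogue: pop r3=0xfa, sp=0xaf
epilogue: pop r1=0x63, sp=0xb0
r2 is caller-saved -> body value

REG = 0xbc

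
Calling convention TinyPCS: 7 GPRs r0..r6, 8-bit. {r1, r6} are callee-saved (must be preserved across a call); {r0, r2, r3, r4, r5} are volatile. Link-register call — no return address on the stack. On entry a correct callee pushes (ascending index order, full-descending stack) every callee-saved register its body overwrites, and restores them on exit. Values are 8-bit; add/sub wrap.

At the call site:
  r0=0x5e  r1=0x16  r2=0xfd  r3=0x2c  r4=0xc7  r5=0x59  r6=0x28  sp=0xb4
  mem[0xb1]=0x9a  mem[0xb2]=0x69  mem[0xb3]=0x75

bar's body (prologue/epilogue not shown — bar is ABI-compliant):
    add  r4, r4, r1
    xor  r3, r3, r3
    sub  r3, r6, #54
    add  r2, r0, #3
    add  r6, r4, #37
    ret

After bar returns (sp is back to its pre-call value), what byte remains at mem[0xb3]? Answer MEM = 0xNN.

MEM = 0x28

prologue: push r6 → mem[0xb3]=0x28, sp=0xb3
body[0] add  r4, r4, r1 → r4=0xdd
body[1] xor  r3, r3, r3 → r3=0x00
body[2] sub  r3, r6, #54 → r3=0xf2
body[3] add  r2, r0, #3 → r2=0x61
body[4] add  r6, r4, #37 → r6=0x02
epilogue: pop r6=0x28, sp=0xb4
prologue pushed ['r6'] at ['0xb3']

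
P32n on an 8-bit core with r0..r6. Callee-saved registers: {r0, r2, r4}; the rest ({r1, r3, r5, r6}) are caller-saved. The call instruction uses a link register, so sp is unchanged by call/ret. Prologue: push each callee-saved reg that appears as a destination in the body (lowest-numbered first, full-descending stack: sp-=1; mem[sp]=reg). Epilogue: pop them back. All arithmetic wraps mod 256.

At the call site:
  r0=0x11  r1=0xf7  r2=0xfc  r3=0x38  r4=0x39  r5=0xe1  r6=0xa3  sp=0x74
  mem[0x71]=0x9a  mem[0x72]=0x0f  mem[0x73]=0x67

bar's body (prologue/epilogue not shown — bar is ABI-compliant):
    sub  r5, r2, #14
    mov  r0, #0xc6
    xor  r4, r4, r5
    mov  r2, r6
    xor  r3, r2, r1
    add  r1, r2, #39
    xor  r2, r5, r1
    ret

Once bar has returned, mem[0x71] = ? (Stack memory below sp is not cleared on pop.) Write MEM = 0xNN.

prologue: push r0 -> mem[0x73]=0x11, sp=0x73
prologue: push r2 -> mem[0x72]=0xfc, sp=0x72
prologue: push r4 -> mem[0x71]=0x39, sp=0x71
body[0] sub  r5, r2, #14 -> r5=0xee
body[1] mov  r0, #0xc6 -> r0=0xc6
body[2] xor  r4, r4, r5 -> r4=0xd7
body[3] mov  r2, r6 -> r2=0xa3
body[4] xor  r3, r2, r1 -> r3=0x54
body[5] add  r1, r2, #39 -> r1=0xca
body[6] xor  r2, r5, r1 -> r2=0x24
epilogue: pop r4=0x39, sp=0x72
epilogue: pop r2=0xfc, sp=0x73
epilogue: pop r0=0x11, sp=0x74
prologue pushed ['r0', 'r2', 'r4'] at ['0x73', '0x72', '0x71']

MEM = 0x39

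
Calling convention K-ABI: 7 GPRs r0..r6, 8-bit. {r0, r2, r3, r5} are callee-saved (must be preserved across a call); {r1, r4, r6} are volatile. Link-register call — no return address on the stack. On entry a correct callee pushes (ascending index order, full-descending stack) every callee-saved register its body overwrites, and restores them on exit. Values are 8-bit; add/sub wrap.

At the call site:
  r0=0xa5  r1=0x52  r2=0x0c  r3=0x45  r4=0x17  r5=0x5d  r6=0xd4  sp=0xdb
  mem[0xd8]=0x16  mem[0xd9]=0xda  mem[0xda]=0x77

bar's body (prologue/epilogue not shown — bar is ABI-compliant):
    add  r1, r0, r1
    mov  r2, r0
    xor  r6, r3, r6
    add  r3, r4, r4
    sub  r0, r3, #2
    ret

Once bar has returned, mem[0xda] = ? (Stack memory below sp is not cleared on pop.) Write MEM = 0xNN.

prologue: push r0 -> mem[0xda]=0xa5, sp=0xda
prologue: push r2 -> mem[0xd9]=0x0c, sp=0xd9
prologue: push r3 -> mem[0xd8]=0x45, sp=0xd8
body[0] add  r1, r0, r1 -> r1=0xf7
body[1] mov  r2, r0 -> r2=0xa5
body[2] xor  r6, r3, r6 -> r6=0x91
body[3] add  r3, r4, r4 -> r3=0x2e
body[4] sub  r0, r3, #2 -> r0=0x2c
epilogue: pop r3=0x45, sp=0xd9
epilogue: pop r2=0x0c, sp=0xda
epilogue: pop r0=0xa5, sp=0xdb
prologue pushed ['r0', 'r2', 'r3'] at ['0xda', '0xd9', '0xd8']

MEM = 0xa5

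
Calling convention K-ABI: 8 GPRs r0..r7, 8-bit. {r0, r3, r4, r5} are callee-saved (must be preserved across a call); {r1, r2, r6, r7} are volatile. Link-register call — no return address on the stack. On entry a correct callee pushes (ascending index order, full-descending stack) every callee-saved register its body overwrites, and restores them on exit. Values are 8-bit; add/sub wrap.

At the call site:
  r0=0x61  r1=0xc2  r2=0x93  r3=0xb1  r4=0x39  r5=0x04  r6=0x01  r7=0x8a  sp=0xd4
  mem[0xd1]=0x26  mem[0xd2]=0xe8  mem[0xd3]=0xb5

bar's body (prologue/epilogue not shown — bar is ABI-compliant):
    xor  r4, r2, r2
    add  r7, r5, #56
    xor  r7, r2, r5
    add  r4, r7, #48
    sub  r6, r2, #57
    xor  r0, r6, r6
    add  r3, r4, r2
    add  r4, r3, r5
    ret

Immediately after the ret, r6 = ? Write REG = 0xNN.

prologue: push r0 -> mem[0xd3]=0x61, sp=0xd3
prologue: push r3 -> mem[0xd2]=0xb1, sp=0xd2
prologue: push r4 -> mem[0xd1]=0x39, sp=0xd1
body[0] xor  r4, r2, r2 -> r4=0x00
body[1] add  r7, r5, #56 -> r7=0x3c
body[2] xor  r7, r2, r5 -> r7=0x97
body[3] add  r4, r7, #48 -> r4=0xc7
body[4] sub  r6, r2, #57 -> r6=0x5a
body[5] xor  r0, r6, r6 -> r0=0x00
body[6] add  r3, r4, r2 -> r3=0x5a
body[7] add  r4, r3, r5 -> r4=0x5e
epilogue: pop r4=0x39, sp=0xd2
epilogue: pop r3=0xb1, sp=0xd3
epilogue: pop r0=0x61, sp=0xd4
r6 is caller-saved -> body value

REG = 0x5a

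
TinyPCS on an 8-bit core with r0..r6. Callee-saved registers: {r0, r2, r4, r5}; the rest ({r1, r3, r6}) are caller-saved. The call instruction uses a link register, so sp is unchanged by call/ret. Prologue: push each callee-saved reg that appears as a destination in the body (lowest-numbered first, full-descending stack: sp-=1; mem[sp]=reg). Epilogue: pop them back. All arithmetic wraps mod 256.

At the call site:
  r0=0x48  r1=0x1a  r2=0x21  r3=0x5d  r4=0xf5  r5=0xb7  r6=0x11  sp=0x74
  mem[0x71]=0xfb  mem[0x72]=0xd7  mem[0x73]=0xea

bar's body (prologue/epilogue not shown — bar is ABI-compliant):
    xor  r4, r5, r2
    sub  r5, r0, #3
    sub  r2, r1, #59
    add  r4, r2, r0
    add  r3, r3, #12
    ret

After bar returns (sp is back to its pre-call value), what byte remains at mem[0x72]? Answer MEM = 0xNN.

MEM = 0xf5

prologue: push r2 -> mem[0x73]=0x21, sp=0x73
prologue: push r4 -> mem[0x72]=0xf5, sp=0x72
prologue: push r5 -> mem[0x71]=0xb7, sp=0x71
body[0] xor  r4, r5, r2 -> r4=0x96
body[1] sub  r5, r0, #3 -> r5=0x45
body[2] sub  r2, r1, #59 -> r2=0xdf
body[3] add  r4, r2, r0 -> r4=0x27
body[4] add  r3, r3, #12 -> r3=0x69
epilogue: pop r5=0xb7, sp=0x72
epilogue: pop r4=0xf5, sp=0x73
epilogue: pop r2=0x21, sp=0x74
prologue pushed ['r2', 'r4', 'r5'] at ['0x73', '0x72', '0x71']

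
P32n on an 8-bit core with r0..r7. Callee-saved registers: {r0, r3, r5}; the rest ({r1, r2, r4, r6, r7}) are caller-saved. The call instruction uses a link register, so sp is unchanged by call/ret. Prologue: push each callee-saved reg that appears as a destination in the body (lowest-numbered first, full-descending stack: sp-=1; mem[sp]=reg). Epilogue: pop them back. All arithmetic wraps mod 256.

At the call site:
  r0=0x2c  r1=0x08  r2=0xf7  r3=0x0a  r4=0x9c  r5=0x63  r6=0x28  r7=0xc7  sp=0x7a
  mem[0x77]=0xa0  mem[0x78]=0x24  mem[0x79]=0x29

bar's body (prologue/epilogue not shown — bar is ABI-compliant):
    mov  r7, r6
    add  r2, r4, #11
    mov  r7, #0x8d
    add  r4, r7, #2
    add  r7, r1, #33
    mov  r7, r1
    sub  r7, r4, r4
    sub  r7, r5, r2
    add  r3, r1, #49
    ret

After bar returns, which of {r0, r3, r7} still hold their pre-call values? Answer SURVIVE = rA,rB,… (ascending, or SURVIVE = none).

SURVIVE = r0,r3

prologue: push r3 -> mem[0x79]=0x0a, sp=0x79
body[0] mov  r7, r6 -> r7=0x28
body[1] add  r2, r4, #11 -> r2=0xa7
body[2] mov  r7, #0x8d -> r7=0x8d
body[3] add  r4, r7, #2 -> r4=0x8f
body[4] add  r7, r1, #33 -> r7=0x29
body[5] mov  r7, r1 -> r7=0x08
body[6] sub  r7, r4, r4 -> r7=0x00
body[7] sub  r7, r5, r2 -> r7=0xbc
body[8] add  r3, r1, #49 -> r3=0x39
epilogue: pop r3=0x0a, sp=0x7a
r0: callee-saved, written=False
r3: callee-saved, written=True
r7: caller-saved, written=True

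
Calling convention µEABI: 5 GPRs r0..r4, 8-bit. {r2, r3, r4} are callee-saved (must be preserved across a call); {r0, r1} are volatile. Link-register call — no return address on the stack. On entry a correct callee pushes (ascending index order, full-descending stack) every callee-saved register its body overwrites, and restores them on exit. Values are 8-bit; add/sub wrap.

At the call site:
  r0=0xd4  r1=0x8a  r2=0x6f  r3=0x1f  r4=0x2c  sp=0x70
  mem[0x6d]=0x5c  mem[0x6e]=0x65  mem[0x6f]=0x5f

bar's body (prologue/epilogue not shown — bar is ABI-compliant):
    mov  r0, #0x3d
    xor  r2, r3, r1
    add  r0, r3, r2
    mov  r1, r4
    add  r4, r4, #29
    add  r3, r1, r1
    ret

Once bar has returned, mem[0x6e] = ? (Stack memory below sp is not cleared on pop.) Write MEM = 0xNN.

MEM = 0x1f

prologue: push r2 -> mem[0x6f]=0x6f, sp=0x6f
prologue: push r3 -> mem[0x6e]=0x1f, sp=0x6e
prologue: push r4 -> mem[0x6d]=0x2c, sp=0x6d
body[0] mov  r0, #0x3d -> r0=0x3d
body[1] xor  r2, r3, r1 -> r2=0x95
body[2] add  r0, r3, r2 -> r0=0xb4
body[3] mov  r1, r4 -> r1=0x2c
body[4] add  r4, r4, #29 -> r4=0x49
body[5] add  r3, r1, r1 -> r3=0x58
epilogue: pop r4=0x2c, sp=0x6e
epilogue: pop r3=0x1f, sp=0x6f
epilogue: pop r2=0x6f, sp=0x70
prologue pushed ['r2', 'r3', 'r4'] at ['0x6f', '0x6e', '0x6d']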